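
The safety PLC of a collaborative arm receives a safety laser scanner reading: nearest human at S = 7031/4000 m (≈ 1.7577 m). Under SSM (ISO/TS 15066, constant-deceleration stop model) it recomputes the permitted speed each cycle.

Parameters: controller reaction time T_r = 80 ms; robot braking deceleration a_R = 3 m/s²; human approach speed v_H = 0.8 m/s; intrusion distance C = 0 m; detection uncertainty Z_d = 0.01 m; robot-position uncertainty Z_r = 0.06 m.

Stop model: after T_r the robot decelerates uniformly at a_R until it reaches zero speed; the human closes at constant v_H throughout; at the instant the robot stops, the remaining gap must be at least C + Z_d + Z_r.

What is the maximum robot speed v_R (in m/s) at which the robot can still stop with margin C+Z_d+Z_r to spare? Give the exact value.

at the boundary: (1/6)·v² + (26/75)·v + (-1299/800) = 0
  disc = (26/75)² − 4·(1/6)·(-1299/800) = 108241/90000 ; √disc = 329/300
  v_R = (−(26/75) + 329/300) / (2·(1/6)) = 9/4 m/s
check:
stop time T_s = (9/4)/3 = 0.7500 s
reaction-phase robot travel = 2.2500·0.0800 = 0.1800 m
robot covers 2.2500·0.7500 − ½·3.0000·0.7500² = 0.8438 m while stopping
human closes 0.8000·0.8300 = 0.6640 m
C+Z_d+Z_r = 0.0000+0.0100+0.0600 = 0.0700 m
sum ≈ 0.1800+0.8438+0.6640+0.0700 ≈ 1.7577 m = S ✓

v_R_max = 9/4 m/s = 2.2500 m/s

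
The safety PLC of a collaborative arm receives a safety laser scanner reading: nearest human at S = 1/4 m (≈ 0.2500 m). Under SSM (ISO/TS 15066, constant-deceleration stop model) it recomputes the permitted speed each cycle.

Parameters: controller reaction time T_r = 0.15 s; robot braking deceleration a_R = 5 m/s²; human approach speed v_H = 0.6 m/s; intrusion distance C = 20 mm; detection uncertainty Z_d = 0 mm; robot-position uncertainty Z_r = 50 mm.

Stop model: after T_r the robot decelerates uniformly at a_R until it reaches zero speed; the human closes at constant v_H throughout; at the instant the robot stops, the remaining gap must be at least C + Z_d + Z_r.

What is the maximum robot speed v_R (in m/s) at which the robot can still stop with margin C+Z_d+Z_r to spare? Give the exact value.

v_R_max = 3/10 m/s = 0.3000 m/s

quadratic (1/10)·v² + (27/100)·v + (-9/100) = 0
  disc = (27/100)² − 4·(1/10)·(-9/100) = 1089/10000 ; √disc = 33/100
  v_R = (−(27/100) + 33/100) / (2·(1/10)) = 3/10 m/s
check:
braking lasts T_s = (3/10)/5 = 0.0600 s
reaction-phase robot travel = 0.3000·0.1500 = 0.0450 m
robot covers 0.3000·0.0600 − ½·5.0000·0.0600² = 0.0090 m while stopping
person approaches 0.6000·(0.1500+0.0600) = 0.1260 m
C+Z_d+Z_r = 0.0200+0.0000+0.0500 = 0.0700 m
sum ≈ 0.0450+0.0090+0.1260+0.0700 ≈ 0.2500 m = S ✓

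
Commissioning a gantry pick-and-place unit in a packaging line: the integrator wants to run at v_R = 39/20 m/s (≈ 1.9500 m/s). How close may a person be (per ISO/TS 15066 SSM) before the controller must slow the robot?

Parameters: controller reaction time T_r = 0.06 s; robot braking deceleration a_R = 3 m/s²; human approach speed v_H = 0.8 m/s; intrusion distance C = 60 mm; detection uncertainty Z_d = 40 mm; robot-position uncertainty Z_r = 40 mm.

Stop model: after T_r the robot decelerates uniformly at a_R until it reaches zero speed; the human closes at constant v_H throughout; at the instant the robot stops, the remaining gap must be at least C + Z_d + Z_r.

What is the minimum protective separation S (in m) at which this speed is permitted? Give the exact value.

braking lasts T_s = (39/20)/3 = 0.6500 s
reaction-phase robot travel = 1.9500·0.0600 = 0.1170 m
robot covers 1.9500·0.6500 − ½·3.0000·0.6500² = 0.6338 m while stopping
person approaches 0.8000·(0.0600+0.6500) = 0.5680 m
residual clearance needed = 0.0600+0.0400+0.0400 = 0.1400 m
S_min ≈ 0.1170+0.6338+0.5680+0.1400  ⇒  S_min = 1167/800 m

S_min = 1167/800 m = 1.4587 m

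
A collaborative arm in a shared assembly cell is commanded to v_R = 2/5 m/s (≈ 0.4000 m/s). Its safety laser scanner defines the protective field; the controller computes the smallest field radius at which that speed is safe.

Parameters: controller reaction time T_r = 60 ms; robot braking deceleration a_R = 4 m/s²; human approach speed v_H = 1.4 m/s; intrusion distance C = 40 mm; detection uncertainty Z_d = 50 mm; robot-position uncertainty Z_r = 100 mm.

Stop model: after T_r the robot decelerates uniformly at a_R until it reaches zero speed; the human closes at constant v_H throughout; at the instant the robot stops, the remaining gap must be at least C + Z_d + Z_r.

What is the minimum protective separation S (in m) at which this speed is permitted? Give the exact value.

braking lasts T_s = (2/5)/4 = 0.1000 s
reaction-phase robot travel = 0.4000·0.0600 = 0.0240 m
robot under decel: 0.4000²/(2·4.0000) = 0.0200 m
person approaches 1.4000·(0.0600+0.1000) = 0.2240 m
residual clearance needed = 0.0400+0.0500+0.1000 = 0.1900 m
S_min ≈ 0.0240+0.0200+0.2240+0.1900  ⇒  S_min = 229/500 m

S_min = 229/500 m = 0.4580 m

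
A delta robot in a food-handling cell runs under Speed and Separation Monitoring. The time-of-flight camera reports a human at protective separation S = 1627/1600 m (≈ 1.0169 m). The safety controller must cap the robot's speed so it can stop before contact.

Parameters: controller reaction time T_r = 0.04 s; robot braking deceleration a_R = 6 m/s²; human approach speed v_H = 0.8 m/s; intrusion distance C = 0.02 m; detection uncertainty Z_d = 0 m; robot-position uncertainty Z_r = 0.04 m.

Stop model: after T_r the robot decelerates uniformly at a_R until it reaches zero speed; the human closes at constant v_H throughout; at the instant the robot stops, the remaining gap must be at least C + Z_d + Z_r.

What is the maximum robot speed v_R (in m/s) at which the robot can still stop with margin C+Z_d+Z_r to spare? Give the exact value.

v_R_max = 49/20 m/s = 2.4500 m/s

collect terms ⇒ (1/12)·v_R² + (13/75)·v_R + (-7399/8000) = 0
  disc = (13/75)² − 4·(1/12)·(-7399/8000) = 121801/360000 ; √disc = 349/600
  v_R = (−(13/75) + 349/600) / (2·(1/12)) = 49/20 m/s
check:
stop time T_s = (49/20)/6 = 0.4083 s
robot in T_r: 2.4500·0.0400 = 0.0980 m
robot covers 2.4500·0.4083 − ½·6.0000·0.4083² = 0.5002 m while stopping
person approaches 0.8000·(0.0400+0.4083) = 0.3587 m
margins: 0.0200+0.0000+0.0400 = 0.0600 m
sum ≈ 0.0980+0.5002+0.3587+0.0600 ≈ 1.0169 m = S ✓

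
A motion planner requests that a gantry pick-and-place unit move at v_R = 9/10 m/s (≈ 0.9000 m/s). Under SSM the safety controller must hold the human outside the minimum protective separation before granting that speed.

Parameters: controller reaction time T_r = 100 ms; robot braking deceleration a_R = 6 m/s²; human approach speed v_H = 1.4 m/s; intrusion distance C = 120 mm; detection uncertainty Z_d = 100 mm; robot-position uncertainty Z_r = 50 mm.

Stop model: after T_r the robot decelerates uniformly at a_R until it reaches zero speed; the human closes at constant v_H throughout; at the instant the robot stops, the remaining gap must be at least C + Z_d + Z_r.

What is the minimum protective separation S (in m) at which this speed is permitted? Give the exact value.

S_min = 311/400 m = 0.7775 m

T_s = v_R/a_R = (9/10)/6 = 0.1500 s
reaction-phase robot travel = 0.9000·0.1000 = 0.0900 m
robot under decel: 0.9000²/(2·6.0000) = 0.0675 m
human over T_r+T_s: 1.4000·(0.1000+0.1500) = 0.3500 m
C+Z_d+Z_r = 0.1200+0.1000+0.0500 = 0.2700 m
S_min ≈ 0.0900+0.0675+0.3500+0.2700  ⇒  S_min = 311/400 m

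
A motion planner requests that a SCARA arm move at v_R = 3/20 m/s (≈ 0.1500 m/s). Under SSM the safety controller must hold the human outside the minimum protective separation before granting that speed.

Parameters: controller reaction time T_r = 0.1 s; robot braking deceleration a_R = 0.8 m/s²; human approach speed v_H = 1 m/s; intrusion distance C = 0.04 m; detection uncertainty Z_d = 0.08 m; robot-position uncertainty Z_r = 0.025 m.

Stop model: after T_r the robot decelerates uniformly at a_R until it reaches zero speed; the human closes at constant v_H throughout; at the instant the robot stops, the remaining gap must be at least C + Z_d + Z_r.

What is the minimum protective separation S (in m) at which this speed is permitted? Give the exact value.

T_s = v_R/a_R = (3/20)/(4/5) = 0.1875 s
robot in T_r: 0.1500·0.1000 = 0.0150 m
robot covers 0.1500·0.1875 − ½·0.8000·0.1875² = 0.0141 m while stopping
person approaches 1.0000·(0.1000+0.1875) = 0.2875 m
C+Z_d+Z_r = 0.0400+0.0800+0.0250 = 0.1450 m
S_min ≈ 0.0150+0.0141+0.2875+0.1450  ⇒  S_min = 1477/3200 m

S_min = 1477/3200 m = 0.4616 m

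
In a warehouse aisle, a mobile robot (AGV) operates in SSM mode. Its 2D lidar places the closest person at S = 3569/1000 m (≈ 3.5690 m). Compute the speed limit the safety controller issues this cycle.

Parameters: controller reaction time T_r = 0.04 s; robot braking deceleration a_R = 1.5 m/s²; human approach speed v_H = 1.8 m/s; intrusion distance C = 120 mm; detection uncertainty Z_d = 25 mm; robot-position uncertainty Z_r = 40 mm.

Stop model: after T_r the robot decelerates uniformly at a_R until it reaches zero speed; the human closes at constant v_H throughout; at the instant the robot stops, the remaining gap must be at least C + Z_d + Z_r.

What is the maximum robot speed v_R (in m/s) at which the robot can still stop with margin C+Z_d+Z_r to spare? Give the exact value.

v_R_max = 9/5 m/s = 1.8000 m/s

collect terms ⇒ (1/3)·v_R² + (31/25)·v_R + (-414/125) = 0
  disc = (31/25)² − 4·(1/3)·(-414/125) = 3721/625 ; √disc = 61/25
  v_R = (−(31/25) + 61/25) / (2·(1/3)) = 9/5 m/s
check:
braking lasts T_s = (9/5)/(3/2) = 1.2000 s
robot covers v_R·T_r = 1.8000·0.0400 = 0.0720 m before braking
robot under decel: 1.8000²/(2·1.5000) = 1.0800 m
person approaches 1.8000·(0.0400+1.2000) = 2.2320 m
C+Z_d+Z_r = 0.1200+0.0250+0.0400 = 0.1850 m
sum ≈ 0.0720+1.0800+2.2320+0.1850 ≈ 3.5690 m = S ✓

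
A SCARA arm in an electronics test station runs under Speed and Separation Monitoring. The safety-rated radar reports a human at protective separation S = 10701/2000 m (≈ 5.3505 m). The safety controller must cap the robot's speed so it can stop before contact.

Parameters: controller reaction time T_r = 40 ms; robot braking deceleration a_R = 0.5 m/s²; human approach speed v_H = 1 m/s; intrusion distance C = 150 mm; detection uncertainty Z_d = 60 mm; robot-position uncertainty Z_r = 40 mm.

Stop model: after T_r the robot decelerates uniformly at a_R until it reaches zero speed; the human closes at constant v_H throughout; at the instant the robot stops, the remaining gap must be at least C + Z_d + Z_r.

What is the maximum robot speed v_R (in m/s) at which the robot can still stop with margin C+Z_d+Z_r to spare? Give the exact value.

v_R_max = 29/20 m/s = 1.4500 m/s

collect terms ⇒ (1)·v_R² + (51/25)·v_R + (-10121/2000) = 0
  disc = (51/25)² − 4·(1)·(-10121/2000) = 61009/2500 ; √disc = 247/50
  v_R = (−(51/25) + 247/50) / (2·(1)) = 29/20 m/s
check:
braking lasts T_s = (29/20)/(1/2) = 2.9000 s
reaction-phase robot travel = 1.4500·0.0400 = 0.0580 m
braking distance = 1.4500²/(2·0.5000) = 2.1025 m
human closes 1.0000·2.9400 = 2.9400 m
residual clearance needed = 0.1500+0.0600+0.0400 = 0.2500 m
sum ≈ 0.0580+2.1025+2.9400+0.2500 ≈ 5.3505 m = S ✓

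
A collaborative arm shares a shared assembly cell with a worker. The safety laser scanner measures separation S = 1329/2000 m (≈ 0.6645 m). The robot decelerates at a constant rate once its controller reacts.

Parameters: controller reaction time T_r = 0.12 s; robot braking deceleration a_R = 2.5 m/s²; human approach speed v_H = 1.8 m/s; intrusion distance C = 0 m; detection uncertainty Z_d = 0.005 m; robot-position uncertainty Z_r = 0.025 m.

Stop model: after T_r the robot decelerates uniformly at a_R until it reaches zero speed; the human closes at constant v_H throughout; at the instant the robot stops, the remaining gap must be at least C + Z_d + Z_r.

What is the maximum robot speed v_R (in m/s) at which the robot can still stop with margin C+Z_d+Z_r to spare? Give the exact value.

quadratic (1/5)·v² + (21/25)·v + (-837/2000) = 0
  disc = (21/25)² − 4·(1/5)·(-837/2000) = 2601/2500 ; √disc = 51/50
  v_R = (−(21/25) + 51/50) / (2·(1/5)) = 9/20 m/s
check:
T_s = v_R/a_R = (9/20)/(5/2) = 0.1800 s
robot in T_r: 0.4500·0.1200 = 0.0540 m
robot under decel: 0.4500²/(2·2.5000) = 0.0405 m
person approaches 1.8000·(0.1200+0.1800) = 0.5400 m
C+Z_d+Z_r = 0.0000+0.0050+0.0250 = 0.0300 m
sum ≈ 0.0540+0.0405+0.5400+0.0300 ≈ 0.6645 m = S ✓

v_R_max = 9/20 m/s = 0.4500 m/s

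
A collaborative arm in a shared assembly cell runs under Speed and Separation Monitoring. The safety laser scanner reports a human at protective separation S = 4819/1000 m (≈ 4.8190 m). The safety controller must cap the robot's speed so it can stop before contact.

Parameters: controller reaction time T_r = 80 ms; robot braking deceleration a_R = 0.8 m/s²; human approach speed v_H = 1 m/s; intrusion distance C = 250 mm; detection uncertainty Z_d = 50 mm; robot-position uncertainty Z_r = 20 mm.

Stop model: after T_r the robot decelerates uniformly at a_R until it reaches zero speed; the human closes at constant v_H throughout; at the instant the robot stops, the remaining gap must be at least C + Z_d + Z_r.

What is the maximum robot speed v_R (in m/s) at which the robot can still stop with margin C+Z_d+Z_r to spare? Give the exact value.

collect terms ⇒ (5/8)·v_R² + (133/100)·v_R + (-4419/1000) = 0
  disc = (133/100)² − 4·(5/8)·(-4419/1000) = 32041/2500 ; √disc = 179/50
  v_R = (−(133/100) + 179/50) / (2·(5/8)) = 9/5 m/s
check:
T_s = v_R/a_R = (9/5)/(4/5) = 2.2500 s
robot in T_r: 1.8000·0.0800 = 0.1440 m
robot covers 1.8000·2.2500 − ½·0.8000·2.2500² = 2.0250 m while stopping
human closes 1.0000·2.3300 = 2.3300 m
C+Z_d+Z_r = 0.2500+0.0500+0.0200 = 0.3200 m
sum ≈ 0.1440+2.0250+2.3300+0.3200 ≈ 4.8190 m = S ✓

v_R_max = 9/5 m/s = 1.8000 m/s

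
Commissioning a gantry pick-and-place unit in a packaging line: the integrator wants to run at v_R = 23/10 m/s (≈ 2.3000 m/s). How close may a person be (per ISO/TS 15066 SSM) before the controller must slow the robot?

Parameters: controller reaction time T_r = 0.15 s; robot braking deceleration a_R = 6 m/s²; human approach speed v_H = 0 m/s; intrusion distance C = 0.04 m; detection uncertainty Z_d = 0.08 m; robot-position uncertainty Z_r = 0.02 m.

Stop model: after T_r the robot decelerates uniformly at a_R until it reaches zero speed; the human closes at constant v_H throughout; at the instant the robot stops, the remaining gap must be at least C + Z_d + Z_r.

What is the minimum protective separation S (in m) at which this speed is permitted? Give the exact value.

stop time T_s = (23/10)/6 = 0.3833 s
reaction-phase robot travel = 2.3000·0.1500 = 0.3450 m
braking distance = 2.3000²/(2·6.0000) = 0.4408 m
human over T_r+T_s: 0.0000·(0.1500+0.3833) = 0.0000 m
C+Z_d+Z_r = 0.0400+0.0800+0.0200 = 0.1400 m
S_min ≈ 0.3450+0.4408+0.0000+0.1400  ⇒  S_min = 1111/1200 m

S_min = 1111/1200 m = 0.9258 m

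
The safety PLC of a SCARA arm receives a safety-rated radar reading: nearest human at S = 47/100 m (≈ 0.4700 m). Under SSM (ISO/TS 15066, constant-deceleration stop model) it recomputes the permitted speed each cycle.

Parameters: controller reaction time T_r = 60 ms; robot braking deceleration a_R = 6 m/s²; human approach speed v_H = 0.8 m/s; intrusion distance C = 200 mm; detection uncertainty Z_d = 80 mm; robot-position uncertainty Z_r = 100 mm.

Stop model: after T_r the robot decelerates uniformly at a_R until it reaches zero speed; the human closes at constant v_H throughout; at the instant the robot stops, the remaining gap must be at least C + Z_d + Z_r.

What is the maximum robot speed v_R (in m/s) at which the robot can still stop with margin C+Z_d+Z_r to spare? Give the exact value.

quadratic (1/12)·v² + (29/150)·v + (-21/500) = 0
  disc = (29/150)² − 4·(1/12)·(-21/500) = 289/5625 ; √disc = 17/75
  v_R = (−(29/150) + 17/75) / (2·(1/12)) = 1/5 m/s
check:
braking lasts T_s = (1/5)/6 = 0.0333 s
robot covers v_R·T_r = 0.2000·0.0600 = 0.0120 m before braking
braking distance = 0.2000²/(2·6.0000) = 0.0033 m
human over T_r+T_s: 0.8000·(0.0600+0.0333) = 0.0747 m
residual clearance needed = 0.2000+0.0800+0.1000 = 0.3800 m
sum ≈ 0.0120+0.0033+0.0747+0.3800 ≈ 0.4700 m = S ✓

v_R_max = 1/5 m/s = 0.2000 m/s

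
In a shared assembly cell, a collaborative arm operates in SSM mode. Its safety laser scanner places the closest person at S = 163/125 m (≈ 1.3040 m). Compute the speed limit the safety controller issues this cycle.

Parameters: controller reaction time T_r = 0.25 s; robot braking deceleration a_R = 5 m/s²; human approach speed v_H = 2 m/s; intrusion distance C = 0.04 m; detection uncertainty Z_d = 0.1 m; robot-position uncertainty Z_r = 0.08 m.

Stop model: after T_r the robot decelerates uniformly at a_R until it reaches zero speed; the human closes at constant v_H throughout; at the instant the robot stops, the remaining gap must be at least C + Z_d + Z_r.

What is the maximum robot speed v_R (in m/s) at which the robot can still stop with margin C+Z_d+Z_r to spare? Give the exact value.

collect terms ⇒ (1/10)·v_R² + (13/20)·v_R + (-73/125) = 0
  disc = (13/20)² − 4·(1/10)·(-73/125) = 6561/10000 ; √disc = 81/100
  v_R = (−(13/20) + 81/100) / (2·(1/10)) = 4/5 m/s
check:
T_s = v_R/a_R = (4/5)/5 = 0.1600 s
robot covers v_R·T_r = 0.8000·0.2500 = 0.2000 m before braking
robot under decel: 0.8000²/(2·5.0000) = 0.0640 m
human closes 2.0000·0.4100 = 0.8200 m
residual clearance needed = 0.0400+0.1000+0.0800 = 0.2200 m
sum ≈ 0.2000+0.0640+0.8200+0.2200 ≈ 1.3040 m = S ✓

v_R_max = 4/5 m/s = 0.8000 m/s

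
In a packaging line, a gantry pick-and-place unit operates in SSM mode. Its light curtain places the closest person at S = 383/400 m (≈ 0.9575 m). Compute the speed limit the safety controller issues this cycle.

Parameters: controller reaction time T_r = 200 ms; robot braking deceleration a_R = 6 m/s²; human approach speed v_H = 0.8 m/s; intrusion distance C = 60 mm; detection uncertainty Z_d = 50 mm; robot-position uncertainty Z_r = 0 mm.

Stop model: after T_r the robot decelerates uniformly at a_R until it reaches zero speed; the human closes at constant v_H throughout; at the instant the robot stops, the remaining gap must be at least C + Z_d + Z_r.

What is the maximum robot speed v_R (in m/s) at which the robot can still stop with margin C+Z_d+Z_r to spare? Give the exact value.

v_R_max = 3/2 m/s = 1.5000 m/s

at the boundary: (1/12)·v² + (1/3)·v + (-11/16) = 0
  disc = (1/3)² − 4·(1/12)·(-11/16) = 49/144 ; √disc = 7/12
  v_R = (−(1/3) + 7/12) / (2·(1/12)) = 3/2 m/s
check:
stop time T_s = (3/2)/6 = 0.2500 s
reaction-phase robot travel = 1.5000·0.2000 = 0.3000 m
braking distance = 1.5000²/(2·6.0000) = 0.1875 m
person approaches 0.8000·(0.2000+0.2500) = 0.3600 m
C+Z_d+Z_r = 0.0600+0.0500+0.0000 = 0.1100 m
sum ≈ 0.3000+0.1875+0.3600+0.1100 ≈ 0.9575 m = S ✓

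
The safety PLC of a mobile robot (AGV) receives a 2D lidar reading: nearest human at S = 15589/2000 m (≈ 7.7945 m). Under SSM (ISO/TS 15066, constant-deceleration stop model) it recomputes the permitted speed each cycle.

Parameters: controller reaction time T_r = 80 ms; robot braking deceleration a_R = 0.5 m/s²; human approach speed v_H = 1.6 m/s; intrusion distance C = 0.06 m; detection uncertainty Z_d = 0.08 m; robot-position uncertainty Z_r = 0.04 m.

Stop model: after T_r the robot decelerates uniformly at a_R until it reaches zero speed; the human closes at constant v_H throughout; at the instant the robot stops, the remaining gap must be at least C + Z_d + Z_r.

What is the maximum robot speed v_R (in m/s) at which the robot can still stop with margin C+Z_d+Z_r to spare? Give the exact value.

v_R_max = 31/20 m/s = 1.5500 m/s

at the boundary: (1)·v² + (82/25)·v + (-14973/2000) = 0
  disc = (82/25)² − 4·(1)·(-14973/2000) = 101761/2500 ; √disc = 319/50
  v_R = (−(82/25) + 319/50) / (2·(1)) = 31/20 m/s
check:
T_s = v_R/a_R = (31/20)/(1/2) = 3.1000 s
reaction-phase robot travel = 1.5500·0.0800 = 0.1240 m
braking distance = 1.5500²/(2·0.5000) = 2.4025 m
human closes 1.6000·3.1800 = 5.0880 m
C+Z_d+Z_r = 0.0600+0.0800+0.0400 = 0.1800 m
sum ≈ 0.1240+2.4025+5.0880+0.1800 ≈ 7.7945 m = S ✓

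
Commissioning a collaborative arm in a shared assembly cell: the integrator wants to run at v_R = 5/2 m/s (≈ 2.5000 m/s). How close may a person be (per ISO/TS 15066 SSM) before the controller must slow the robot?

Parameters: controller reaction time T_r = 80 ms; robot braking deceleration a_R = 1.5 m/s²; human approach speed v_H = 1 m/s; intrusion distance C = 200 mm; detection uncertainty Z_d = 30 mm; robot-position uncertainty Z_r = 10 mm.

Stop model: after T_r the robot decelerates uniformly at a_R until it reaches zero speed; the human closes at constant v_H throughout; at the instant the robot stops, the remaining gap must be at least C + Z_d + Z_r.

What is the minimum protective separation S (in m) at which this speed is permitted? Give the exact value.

S_min = 427/100 m = 4.2700 m

T_s = v_R/a_R = (5/2)/(3/2) = 1.6667 s
robot in T_r: 2.5000·0.0800 = 0.2000 m
robot covers 2.5000·1.6667 − ½·1.5000·1.6667² = 2.0833 m while stopping
person approaches 1.0000·(0.0800+1.6667) = 1.7467 m
residual clearance needed = 0.2000+0.0300+0.0100 = 0.2400 m
S_min ≈ 0.2000+2.0833+1.7467+0.2400  ⇒  S_min = 427/100 m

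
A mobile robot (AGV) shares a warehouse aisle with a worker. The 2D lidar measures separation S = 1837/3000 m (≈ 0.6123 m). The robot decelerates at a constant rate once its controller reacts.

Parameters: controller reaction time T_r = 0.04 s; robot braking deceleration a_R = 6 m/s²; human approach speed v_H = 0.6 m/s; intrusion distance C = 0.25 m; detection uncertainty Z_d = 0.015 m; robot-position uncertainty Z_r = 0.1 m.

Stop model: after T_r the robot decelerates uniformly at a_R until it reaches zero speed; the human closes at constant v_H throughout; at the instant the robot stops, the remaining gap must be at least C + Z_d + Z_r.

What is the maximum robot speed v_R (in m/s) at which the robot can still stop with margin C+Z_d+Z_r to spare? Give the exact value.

collect terms ⇒ (1/12)·v_R² + (7/50)·v_R + (-67/300) = 0
  disc = (7/50)² − 4·(1/12)·(-67/300) = 529/5625 ; √disc = 23/75
  v_R = (−(7/50) + 23/75) / (2·(1/12)) = 1 m/s
check:
stop time T_s = 1/6 = 0.1667 s
reaction-phase robot travel = 1.0000·0.0400 = 0.0400 m
robot covers 1.0000·0.1667 − ½·6.0000·0.1667² = 0.0833 m while stopping
human closes 0.6000·0.2067 = 0.1240 m
margins: 0.2500+0.0150+0.1000 = 0.3650 m
sum ≈ 0.0400+0.0833+0.1240+0.3650 ≈ 0.6123 m = S ✓

v_R_max = 1 m/s = 1.0000 m/s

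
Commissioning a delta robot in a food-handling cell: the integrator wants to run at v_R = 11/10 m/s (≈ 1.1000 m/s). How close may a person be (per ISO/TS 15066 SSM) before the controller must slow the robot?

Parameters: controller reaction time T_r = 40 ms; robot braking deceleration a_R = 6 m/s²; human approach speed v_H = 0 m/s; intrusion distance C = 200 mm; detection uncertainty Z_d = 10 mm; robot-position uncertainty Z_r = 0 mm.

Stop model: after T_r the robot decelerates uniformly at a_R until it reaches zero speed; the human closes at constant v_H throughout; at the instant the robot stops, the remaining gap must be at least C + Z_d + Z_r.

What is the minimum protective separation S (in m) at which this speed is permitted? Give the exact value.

stop time T_s = (11/10)/6 = 0.1833 s
reaction-phase robot travel = 1.1000·0.0400 = 0.0440 m
robot covers 1.1000·0.1833 − ½·6.0000·0.1833² = 0.1008 m while stopping
human closes 0.0000·0.2233 = 0.0000 m
residual clearance needed = 0.2000+0.0100+0.0000 = 0.2100 m
S_min ≈ 0.0440+0.1008+0.0000+0.2100  ⇒  S_min = 2129/6000 m

S_min = 2129/6000 m = 0.3548 m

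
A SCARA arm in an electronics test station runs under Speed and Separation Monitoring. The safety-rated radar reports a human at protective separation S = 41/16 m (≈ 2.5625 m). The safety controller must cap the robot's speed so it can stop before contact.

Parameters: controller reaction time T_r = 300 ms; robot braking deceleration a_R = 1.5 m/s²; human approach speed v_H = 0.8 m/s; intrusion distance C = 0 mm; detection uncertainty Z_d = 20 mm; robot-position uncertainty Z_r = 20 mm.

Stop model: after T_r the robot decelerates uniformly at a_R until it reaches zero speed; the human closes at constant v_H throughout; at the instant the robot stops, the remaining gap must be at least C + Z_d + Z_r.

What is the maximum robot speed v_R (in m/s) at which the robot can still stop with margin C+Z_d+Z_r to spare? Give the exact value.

v_R_max = 33/20 m/s = 1.6500 m/s

quadratic (1/3)·v² + (5/6)·v + (-913/400) = 0
  disc = (5/6)² − 4·(1/3)·(-913/400) = 841/225 ; √disc = 29/15
  v_R = (−(5/6) + 29/15) / (2·(1/3)) = 33/20 m/s
check:
T_s = v_R/a_R = (33/20)/(3/2) = 1.1000 s
reaction-phase robot travel = 1.6500·0.3000 = 0.4950 m
robot covers 1.6500·1.1000 − ½·1.5000·1.1000² = 0.9075 m while stopping
human over T_r+T_s: 0.8000·(0.3000+1.1000) = 1.1200 m
margins: 0.0000+0.0200+0.0200 = 0.0400 m
sum ≈ 0.4950+0.9075+1.1200+0.0400 ≈ 2.5625 m = S ✓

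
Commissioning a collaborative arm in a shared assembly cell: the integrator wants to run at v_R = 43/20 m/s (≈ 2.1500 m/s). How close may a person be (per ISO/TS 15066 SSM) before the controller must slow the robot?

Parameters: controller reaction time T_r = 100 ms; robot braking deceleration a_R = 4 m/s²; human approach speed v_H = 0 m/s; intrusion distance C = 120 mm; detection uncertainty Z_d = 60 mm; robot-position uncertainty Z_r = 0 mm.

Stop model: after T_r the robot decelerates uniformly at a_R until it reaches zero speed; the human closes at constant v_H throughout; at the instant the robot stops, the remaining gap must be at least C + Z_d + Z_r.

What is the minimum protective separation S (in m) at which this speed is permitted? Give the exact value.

braking lasts T_s = (43/20)/4 = 0.5375 s
robot in T_r: 2.1500·0.1000 = 0.2150 m
robot under decel: 2.1500²/(2·4.0000) = 0.5778 m
person approaches 0.0000·(0.1000+0.5375) = 0.0000 m
margins: 0.1200+0.0600+0.0000 = 0.1800 m
S_min ≈ 0.2150+0.5778+0.0000+0.1800  ⇒  S_min = 3113/3200 m

S_min = 3113/3200 m = 0.9728 m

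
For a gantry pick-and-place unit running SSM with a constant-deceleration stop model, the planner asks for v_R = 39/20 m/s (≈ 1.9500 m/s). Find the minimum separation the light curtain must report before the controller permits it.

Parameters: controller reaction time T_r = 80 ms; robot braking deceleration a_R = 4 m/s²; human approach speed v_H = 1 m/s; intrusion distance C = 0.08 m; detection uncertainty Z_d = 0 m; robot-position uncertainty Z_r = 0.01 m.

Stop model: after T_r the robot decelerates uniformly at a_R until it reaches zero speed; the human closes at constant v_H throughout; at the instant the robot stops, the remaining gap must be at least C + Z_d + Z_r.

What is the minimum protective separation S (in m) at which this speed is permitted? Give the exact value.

T_s = v_R/a_R = (39/20)/4 = 0.4875 s
reaction-phase robot travel = 1.9500·0.0800 = 0.1560 m
robot covers 1.9500·0.4875 − ½·4.0000·0.4875² = 0.4753 m while stopping
human closes 1.0000·0.5675 = 0.5675 m
margins: 0.0800+0.0000+0.0100 = 0.0900 m
S_min ≈ 0.1560+0.4753+0.5675+0.0900  ⇒  S_min = 20621/16000 m

S_min = 20621/16000 m = 1.2888 m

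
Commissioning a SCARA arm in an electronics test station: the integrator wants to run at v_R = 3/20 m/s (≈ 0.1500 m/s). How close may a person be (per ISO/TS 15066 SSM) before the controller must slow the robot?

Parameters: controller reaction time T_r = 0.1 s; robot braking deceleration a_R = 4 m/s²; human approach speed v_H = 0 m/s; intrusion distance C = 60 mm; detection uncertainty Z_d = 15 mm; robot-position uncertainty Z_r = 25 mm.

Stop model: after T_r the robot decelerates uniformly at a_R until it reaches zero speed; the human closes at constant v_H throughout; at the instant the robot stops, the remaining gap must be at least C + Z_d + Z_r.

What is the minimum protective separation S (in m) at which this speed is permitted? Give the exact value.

S_min = 377/3200 m = 0.1178 m

braking lasts T_s = (3/20)/4 = 0.0375 s
reaction-phase robot travel = 0.1500·0.1000 = 0.0150 m
braking distance = 0.1500²/(2·4.0000) = 0.0028 m
human closes 0.0000·0.1375 = 0.0000 m
margins: 0.0600+0.0150+0.0250 = 0.1000 m
S_min ≈ 0.0150+0.0028+0.0000+0.1000  ⇒  S_min = 377/3200 m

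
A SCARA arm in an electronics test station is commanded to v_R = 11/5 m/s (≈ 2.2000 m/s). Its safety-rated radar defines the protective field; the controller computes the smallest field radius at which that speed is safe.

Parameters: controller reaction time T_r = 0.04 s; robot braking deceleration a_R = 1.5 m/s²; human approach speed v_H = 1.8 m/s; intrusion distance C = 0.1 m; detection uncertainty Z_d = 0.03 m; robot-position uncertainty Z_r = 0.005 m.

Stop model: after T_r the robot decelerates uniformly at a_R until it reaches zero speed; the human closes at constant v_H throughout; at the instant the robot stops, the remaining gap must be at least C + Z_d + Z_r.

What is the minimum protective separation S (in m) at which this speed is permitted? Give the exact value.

S_min = 2729/600 m = 4.5483 m

stop time T_s = (11/5)/(3/2) = 1.4667 s
robot covers v_R·T_r = 2.2000·0.0400 = 0.0880 m before braking
robot covers 2.2000·1.4667 − ½·1.5000·1.4667² = 1.6133 m while stopping
human over T_r+T_s: 1.8000·(0.0400+1.4667) = 2.7120 m
margins: 0.1000+0.0300+0.0050 = 0.1350 m
S_min ≈ 0.0880+1.6133+2.7120+0.1350  ⇒  S_min = 2729/600 m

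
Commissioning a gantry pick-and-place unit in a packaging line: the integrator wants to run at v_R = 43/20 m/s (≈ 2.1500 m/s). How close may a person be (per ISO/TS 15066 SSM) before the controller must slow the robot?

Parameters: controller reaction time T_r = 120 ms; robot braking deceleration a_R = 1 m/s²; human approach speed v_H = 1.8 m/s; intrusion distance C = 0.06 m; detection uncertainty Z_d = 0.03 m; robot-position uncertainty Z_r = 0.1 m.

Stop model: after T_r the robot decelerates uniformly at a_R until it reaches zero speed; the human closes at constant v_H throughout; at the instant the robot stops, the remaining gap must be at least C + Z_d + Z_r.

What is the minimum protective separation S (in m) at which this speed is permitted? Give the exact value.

S_min = 27381/4000 m = 6.8453 m

braking lasts T_s = (43/20)/1 = 2.1500 s
reaction-phase robot travel = 2.1500·0.1200 = 0.2580 m
braking distance = 2.1500²/(2·1.0000) = 2.3112 m
person approaches 1.8000·(0.1200+2.1500) = 4.0860 m
residual clearance needed = 0.0600+0.0300+0.1000 = 0.1900 m
S_min ≈ 0.2580+2.3112+4.0860+0.1900  ⇒  S_min = 27381/4000 m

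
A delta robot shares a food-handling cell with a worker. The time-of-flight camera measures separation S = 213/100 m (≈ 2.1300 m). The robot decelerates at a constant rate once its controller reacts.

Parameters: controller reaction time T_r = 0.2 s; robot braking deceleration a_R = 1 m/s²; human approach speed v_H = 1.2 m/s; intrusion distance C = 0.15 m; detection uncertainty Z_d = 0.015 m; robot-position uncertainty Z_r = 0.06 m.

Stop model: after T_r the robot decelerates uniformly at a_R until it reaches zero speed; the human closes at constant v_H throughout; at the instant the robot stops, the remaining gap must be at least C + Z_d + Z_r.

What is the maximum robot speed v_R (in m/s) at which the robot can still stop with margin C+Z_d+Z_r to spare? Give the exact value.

collect terms ⇒ (1/2)·v_R² + (7/5)·v_R + (-333/200) = 0
  disc = (7/5)² − 4·(1/2)·(-333/200) = 529/100 ; √disc = 23/10
  v_R = (−(7/5) + 23/10) / (2·(1/2)) = 9/10 m/s
check:
braking lasts T_s = (9/10)/1 = 0.9000 s
reaction-phase robot travel = 0.9000·0.2000 = 0.1800 m
robot under decel: 0.9000²/(2·1.0000) = 0.4050 m
person approaches 1.2000·(0.2000+0.9000) = 1.3200 m
C+Z_d+Z_r = 0.1500+0.0150+0.0600 = 0.2250 m
sum ≈ 0.1800+0.4050+1.3200+0.2250 ≈ 2.1300 m = S ✓

v_R_max = 9/10 m/s = 0.9000 m/s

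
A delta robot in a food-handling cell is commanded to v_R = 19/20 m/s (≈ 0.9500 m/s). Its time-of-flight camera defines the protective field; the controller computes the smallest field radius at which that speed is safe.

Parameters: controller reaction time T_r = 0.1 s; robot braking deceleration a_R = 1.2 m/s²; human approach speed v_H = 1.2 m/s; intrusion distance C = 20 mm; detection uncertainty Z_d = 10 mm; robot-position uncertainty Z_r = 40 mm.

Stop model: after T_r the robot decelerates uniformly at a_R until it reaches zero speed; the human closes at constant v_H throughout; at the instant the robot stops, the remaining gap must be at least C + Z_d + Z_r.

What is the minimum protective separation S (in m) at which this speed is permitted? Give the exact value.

S_min = 7733/4800 m = 1.6110 m

braking lasts T_s = (19/20)/(6/5) = 0.7917 s
robot covers v_R·T_r = 0.9500·0.1000 = 0.0950 m before braking
robot covers 0.9500·0.7917 − ½·1.2000·0.7917² = 0.3760 m while stopping
person approaches 1.2000·(0.1000+0.7917) = 1.0700 m
residual clearance needed = 0.0200+0.0100+0.0400 = 0.0700 m
S_min ≈ 0.0950+0.3760+1.0700+0.0700  ⇒  S_min = 7733/4800 m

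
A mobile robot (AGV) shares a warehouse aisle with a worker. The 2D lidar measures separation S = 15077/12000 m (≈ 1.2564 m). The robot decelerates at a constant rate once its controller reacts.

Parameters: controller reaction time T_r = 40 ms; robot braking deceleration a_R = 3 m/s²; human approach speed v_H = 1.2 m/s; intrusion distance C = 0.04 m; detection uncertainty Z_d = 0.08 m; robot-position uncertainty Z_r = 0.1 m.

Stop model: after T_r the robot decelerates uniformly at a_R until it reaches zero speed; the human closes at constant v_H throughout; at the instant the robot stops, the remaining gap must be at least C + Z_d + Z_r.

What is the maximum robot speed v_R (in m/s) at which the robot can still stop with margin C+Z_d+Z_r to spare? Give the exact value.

v_R_max = 29/20 m/s = 1.4500 m/s

at the boundary: (1/6)·v² + (11/25)·v + (-11861/12000) = 0
  disc = (11/25)² − 4·(1/6)·(-11861/12000) = 76729/90000 ; √disc = 277/300
  v_R = (−(11/25) + 277/300) / (2·(1/6)) = 29/20 m/s
check:
stop time T_s = (29/20)/3 = 0.4833 s
reaction-phase robot travel = 1.4500·0.0400 = 0.0580 m
robot covers 1.4500·0.4833 − ½·3.0000·0.4833² = 0.3504 m while stopping
human closes 1.2000·0.5233 = 0.6280 m
margins: 0.0400+0.0800+0.1000 = 0.2200 m
sum ≈ 0.0580+0.3504+0.6280+0.2200 ≈ 1.2564 m = S ✓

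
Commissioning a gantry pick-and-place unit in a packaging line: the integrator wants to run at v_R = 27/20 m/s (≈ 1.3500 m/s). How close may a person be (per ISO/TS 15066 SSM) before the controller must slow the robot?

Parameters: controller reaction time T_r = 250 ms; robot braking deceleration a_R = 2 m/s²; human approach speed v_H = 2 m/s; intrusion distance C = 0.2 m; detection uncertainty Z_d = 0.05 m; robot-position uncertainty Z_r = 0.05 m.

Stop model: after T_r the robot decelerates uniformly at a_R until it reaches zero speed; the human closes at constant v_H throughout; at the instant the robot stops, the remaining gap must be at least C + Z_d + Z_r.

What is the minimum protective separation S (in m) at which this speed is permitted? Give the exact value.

S_min = 4709/1600 m = 2.9431 m

braking lasts T_s = (27/20)/2 = 0.6750 s
robot in T_r: 1.3500·0.2500 = 0.3375 m
robot under decel: 1.3500²/(2·2.0000) = 0.4556 m
human over T_r+T_s: 2.0000·(0.2500+0.6750) = 1.8500 m
residual clearance needed = 0.2000+0.0500+0.0500 = 0.3000 m
S_min ≈ 0.3375+0.4556+1.8500+0.3000  ⇒  S_min = 4709/1600 m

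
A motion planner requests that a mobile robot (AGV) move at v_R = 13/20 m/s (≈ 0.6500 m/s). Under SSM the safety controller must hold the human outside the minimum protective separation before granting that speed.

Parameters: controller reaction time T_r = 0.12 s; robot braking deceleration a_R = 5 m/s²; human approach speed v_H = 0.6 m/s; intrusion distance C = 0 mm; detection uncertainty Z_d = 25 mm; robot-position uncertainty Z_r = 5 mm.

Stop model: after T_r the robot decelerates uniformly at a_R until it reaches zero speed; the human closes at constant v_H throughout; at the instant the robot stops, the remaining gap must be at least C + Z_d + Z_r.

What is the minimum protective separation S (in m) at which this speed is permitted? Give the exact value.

S_min = 1201/4000 m = 0.3003 m

stop time T_s = (13/20)/5 = 0.1300 s
reaction-phase robot travel = 0.6500·0.1200 = 0.0780 m
braking distance = 0.6500²/(2·5.0000) = 0.0423 m
human closes 0.6000·0.2500 = 0.1500 m
margins: 0.0000+0.0250+0.0050 = 0.0300 m
S_min ≈ 0.0780+0.0423+0.1500+0.0300  ⇒  S_min = 1201/4000 m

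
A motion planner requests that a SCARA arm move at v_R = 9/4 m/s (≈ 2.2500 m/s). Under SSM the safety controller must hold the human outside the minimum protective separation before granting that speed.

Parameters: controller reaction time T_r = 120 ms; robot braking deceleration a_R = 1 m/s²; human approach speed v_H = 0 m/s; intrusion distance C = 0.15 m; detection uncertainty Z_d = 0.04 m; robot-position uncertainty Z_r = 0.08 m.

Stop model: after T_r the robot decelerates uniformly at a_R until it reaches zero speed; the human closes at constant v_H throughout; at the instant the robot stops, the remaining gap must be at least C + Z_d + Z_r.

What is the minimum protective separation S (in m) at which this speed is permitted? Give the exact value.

S_min = 2457/800 m = 3.0713 m

braking lasts T_s = (9/4)/1 = 2.2500 s
robot in T_r: 2.2500·0.1200 = 0.2700 m
robot under decel: 2.2500²/(2·1.0000) = 2.5312 m
human closes 0.0000·2.3700 = 0.0000 m
C+Z_d+Z_r = 0.1500+0.0400+0.0800 = 0.2700 m
S_min ≈ 0.2700+2.5312+0.0000+0.2700  ⇒  S_min = 2457/800 m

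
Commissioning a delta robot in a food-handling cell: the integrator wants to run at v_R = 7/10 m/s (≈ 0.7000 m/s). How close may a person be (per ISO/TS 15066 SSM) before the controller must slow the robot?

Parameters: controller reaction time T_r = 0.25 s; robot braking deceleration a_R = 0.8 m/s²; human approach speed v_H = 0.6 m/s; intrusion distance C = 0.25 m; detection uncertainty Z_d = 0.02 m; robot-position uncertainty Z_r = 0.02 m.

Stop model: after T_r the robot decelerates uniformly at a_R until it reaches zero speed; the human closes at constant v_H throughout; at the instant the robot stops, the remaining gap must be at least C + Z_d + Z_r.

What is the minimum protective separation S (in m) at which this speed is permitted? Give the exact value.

S_min = 1157/800 m = 1.4463 m

T_s = v_R/a_R = (7/10)/(4/5) = 0.8750 s
robot in T_r: 0.7000·0.2500 = 0.1750 m
robot covers 0.7000·0.8750 − ½·0.8000·0.8750² = 0.3063 m while stopping
person approaches 0.6000·(0.2500+0.8750) = 0.6750 m
margins: 0.2500+0.0200+0.0200 = 0.2900 m
S_min ≈ 0.1750+0.3063+0.6750+0.2900  ⇒  S_min = 1157/800 m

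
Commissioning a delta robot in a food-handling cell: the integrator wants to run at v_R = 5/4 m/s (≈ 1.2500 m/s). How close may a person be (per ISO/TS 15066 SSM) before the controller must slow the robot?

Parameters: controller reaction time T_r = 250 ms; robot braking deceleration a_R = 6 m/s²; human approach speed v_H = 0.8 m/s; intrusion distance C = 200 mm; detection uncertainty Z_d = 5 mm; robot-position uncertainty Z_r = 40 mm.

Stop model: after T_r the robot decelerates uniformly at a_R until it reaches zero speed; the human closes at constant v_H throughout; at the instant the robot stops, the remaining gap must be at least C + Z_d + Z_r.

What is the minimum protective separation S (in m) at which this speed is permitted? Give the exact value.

S_min = 1687/1600 m = 1.0544 m

stop time T_s = (5/4)/6 = 0.2083 s
robot in T_r: 1.2500·0.2500 = 0.3125 m
robot covers 1.2500·0.2083 − ½·6.0000·0.2083² = 0.1302 m while stopping
human over T_r+T_s: 0.8000·(0.2500+0.2083) = 0.3667 m
residual clearance needed = 0.2000+0.0050+0.0400 = 0.2450 m
S_min ≈ 0.3125+0.1302+0.3667+0.2450  ⇒  S_min = 1687/1600 m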